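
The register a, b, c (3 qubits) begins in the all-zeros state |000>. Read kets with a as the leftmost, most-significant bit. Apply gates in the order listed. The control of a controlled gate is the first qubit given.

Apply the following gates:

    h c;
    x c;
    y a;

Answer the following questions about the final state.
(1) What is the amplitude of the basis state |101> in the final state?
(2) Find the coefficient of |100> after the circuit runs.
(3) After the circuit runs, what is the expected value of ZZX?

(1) The final state's coefficient on |101> equals sqrt(2)*I/2.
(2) The final state's coefficient on |100> equals sqrt(2)*I/2.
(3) The expectation value of ZZX is -1.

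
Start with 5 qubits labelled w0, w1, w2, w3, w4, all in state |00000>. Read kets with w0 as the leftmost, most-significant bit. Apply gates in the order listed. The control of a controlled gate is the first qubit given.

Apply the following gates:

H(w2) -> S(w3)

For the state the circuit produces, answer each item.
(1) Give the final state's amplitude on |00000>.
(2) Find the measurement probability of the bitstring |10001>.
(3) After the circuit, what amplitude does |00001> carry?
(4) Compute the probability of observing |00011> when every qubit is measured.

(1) |00000> carries amplitude sqrt(2)/2 in the final state.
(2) Outcome |10001> occurs with probability 0.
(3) |00001> carries amplitude 0 in the final state.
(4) A full measurement returns |00011> with probability 0.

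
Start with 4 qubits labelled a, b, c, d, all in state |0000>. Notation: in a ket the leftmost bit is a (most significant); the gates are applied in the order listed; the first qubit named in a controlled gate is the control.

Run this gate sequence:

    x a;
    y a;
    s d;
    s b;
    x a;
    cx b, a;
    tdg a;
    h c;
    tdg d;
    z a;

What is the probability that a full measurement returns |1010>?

A full measurement returns |1010> with probability 1/2.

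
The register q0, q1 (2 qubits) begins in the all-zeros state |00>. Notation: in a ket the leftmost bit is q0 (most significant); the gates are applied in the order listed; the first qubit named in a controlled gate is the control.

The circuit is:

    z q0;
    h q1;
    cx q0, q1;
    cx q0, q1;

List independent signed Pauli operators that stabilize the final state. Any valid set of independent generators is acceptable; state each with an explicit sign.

The final state is stabilized by the group generated by +IX, +ZI; other independent generating sets are equally valid. Key observation: gates 3-4 undo each other exactly, leaving only the rest of the circuit to track.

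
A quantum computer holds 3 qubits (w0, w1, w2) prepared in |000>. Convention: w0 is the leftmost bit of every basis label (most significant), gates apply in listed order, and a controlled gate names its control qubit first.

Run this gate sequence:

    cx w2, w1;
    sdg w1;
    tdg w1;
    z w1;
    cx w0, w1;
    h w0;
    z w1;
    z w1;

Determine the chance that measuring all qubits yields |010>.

Outcome |010> occurs with probability 0.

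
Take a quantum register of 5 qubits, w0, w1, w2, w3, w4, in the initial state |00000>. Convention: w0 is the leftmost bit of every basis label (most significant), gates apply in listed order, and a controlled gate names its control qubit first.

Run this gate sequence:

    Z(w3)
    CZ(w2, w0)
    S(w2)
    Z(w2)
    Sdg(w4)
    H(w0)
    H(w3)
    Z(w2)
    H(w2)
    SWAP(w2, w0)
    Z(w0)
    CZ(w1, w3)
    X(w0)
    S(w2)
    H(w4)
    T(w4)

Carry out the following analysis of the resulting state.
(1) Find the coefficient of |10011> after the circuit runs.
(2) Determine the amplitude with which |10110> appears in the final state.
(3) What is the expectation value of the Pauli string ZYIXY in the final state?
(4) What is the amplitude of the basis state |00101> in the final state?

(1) The final state's coefficient on |10011> equals exp(I*pi/4)/4.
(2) The amplitude on |10110> is I/4.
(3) In the final state, ZYIXY has expectation 0.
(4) |00101> carries amplitude -exp(3*I*pi/4)/4 in the final state.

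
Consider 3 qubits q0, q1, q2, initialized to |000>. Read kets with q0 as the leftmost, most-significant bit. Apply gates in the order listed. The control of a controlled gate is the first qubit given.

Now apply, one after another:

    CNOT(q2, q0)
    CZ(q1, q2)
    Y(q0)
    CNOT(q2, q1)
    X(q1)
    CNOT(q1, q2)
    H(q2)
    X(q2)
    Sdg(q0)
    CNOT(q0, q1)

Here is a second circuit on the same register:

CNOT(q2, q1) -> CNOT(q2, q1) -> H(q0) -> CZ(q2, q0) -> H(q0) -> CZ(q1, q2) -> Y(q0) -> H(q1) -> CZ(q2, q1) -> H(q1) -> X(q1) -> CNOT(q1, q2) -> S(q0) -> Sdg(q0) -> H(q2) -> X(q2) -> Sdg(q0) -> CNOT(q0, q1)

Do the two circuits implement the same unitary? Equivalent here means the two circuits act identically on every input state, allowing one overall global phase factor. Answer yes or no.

Yes: on every input state the two circuits agree up to one overall phase factor.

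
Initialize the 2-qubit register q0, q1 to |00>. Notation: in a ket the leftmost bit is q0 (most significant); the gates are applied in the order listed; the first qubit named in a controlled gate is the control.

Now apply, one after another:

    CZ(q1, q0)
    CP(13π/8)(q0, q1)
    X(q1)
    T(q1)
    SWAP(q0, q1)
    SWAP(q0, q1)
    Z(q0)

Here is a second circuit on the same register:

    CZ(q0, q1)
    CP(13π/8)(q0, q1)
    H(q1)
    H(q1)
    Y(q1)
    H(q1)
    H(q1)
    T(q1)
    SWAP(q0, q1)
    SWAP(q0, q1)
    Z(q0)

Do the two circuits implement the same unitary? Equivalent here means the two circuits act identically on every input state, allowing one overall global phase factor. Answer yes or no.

No: there is an input state on which the two circuits produce genuinely different outputs (not merely differing by a phase).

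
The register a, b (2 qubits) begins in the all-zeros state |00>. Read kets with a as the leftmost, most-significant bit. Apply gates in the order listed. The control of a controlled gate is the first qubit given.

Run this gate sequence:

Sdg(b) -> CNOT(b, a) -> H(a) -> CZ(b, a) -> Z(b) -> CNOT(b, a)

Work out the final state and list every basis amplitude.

After the circuit, the state carries amplitude sqrt(2)/2 on |00>, 0 on |01>, sqrt(2)/2 on |10>, 0 on |11>.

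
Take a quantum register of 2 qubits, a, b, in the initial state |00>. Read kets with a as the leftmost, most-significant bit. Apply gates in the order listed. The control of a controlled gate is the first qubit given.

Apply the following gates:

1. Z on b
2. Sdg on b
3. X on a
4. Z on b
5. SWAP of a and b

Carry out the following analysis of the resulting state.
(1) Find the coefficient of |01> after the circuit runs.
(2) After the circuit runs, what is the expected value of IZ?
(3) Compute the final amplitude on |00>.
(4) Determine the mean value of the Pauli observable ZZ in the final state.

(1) The amplitude on |01> is 1.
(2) In the final state, IZ has expectation -1.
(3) The amplitude on |00> is 0.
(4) In the final state, ZZ has expectation -1.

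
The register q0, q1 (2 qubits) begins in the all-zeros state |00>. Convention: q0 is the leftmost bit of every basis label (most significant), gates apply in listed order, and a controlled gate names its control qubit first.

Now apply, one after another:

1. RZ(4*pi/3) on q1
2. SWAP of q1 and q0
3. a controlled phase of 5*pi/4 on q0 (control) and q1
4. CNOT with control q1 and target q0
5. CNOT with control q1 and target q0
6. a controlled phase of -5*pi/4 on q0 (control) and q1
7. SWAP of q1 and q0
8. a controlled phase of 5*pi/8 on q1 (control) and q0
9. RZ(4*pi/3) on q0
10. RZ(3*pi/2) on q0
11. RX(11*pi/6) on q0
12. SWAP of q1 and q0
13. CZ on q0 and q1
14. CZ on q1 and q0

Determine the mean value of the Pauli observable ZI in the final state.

In the final state, ZI has expectation 1.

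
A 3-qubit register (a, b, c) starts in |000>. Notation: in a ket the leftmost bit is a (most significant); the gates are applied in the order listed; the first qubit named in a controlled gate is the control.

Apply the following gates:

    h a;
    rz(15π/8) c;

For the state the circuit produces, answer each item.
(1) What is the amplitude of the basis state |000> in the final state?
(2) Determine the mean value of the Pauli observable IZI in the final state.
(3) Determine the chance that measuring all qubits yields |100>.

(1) The final state's coefficient on |000> equals -sqrt(2)*exp(I*pi/16)/2.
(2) The observable IZI averages to 1.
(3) A full measurement returns |100> with probability 1/2.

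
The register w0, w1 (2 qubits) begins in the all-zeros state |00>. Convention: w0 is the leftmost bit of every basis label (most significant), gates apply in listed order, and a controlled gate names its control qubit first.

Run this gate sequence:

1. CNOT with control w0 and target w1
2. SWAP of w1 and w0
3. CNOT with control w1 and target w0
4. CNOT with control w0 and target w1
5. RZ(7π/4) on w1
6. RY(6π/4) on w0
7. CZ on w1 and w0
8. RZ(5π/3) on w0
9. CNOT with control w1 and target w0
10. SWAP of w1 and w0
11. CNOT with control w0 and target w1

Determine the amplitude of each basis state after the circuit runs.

After the circuit, the state carries amplitude -sqrt(2)*exp(7*I*pi/24)/2 on |00>, -sqrt(2)*exp(23*I*pi/24)/2 on |01>, 0 on |10>, 0 on |11>.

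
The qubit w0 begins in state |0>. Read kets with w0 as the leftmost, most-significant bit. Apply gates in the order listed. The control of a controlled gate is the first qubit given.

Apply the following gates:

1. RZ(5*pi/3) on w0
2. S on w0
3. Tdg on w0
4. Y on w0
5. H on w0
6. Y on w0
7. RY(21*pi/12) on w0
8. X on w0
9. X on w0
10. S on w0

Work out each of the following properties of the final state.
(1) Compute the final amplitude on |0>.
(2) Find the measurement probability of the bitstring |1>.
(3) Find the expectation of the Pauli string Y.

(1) The amplitude on |0> is sqrt(2)*(-sqrt(sqrt(2) + 2) - sqrt(2 - sqrt(2)))*exp(I*pi/6)/4.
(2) A full measurement returns |1> with probability 1/2 - sqrt(2)/4.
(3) In the final state, Y has expectation sqrt(2)/2.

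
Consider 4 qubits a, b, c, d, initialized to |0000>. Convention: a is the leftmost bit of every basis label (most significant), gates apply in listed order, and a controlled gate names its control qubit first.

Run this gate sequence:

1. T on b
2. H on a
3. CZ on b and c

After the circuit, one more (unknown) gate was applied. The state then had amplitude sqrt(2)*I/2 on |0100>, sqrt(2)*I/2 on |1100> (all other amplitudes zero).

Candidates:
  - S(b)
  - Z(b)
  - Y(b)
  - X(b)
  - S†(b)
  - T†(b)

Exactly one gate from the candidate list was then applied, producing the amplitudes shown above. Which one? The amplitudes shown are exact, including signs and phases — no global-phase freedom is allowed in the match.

The unique candidate consistent with the amplitudes is Y(b).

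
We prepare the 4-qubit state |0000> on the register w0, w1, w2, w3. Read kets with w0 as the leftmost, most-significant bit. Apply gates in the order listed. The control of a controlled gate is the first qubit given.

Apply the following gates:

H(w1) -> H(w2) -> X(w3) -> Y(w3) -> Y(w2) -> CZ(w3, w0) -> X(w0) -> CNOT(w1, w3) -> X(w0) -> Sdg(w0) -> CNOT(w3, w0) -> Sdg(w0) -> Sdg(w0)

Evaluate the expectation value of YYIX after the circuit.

The expectation value of YYIX is 1.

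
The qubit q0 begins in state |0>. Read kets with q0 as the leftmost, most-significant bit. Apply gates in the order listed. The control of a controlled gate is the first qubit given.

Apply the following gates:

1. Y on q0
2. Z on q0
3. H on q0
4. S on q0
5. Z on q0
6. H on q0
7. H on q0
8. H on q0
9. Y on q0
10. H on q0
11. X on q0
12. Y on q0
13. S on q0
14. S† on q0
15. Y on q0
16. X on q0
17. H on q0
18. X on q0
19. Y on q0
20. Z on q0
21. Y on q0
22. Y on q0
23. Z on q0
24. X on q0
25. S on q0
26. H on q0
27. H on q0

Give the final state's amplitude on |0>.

The final state's coefficient on |0> equals -1/2 + I/2. Key observation: steps 10-17 multiply out to the identity, so the circuit reduces to the remaining gates.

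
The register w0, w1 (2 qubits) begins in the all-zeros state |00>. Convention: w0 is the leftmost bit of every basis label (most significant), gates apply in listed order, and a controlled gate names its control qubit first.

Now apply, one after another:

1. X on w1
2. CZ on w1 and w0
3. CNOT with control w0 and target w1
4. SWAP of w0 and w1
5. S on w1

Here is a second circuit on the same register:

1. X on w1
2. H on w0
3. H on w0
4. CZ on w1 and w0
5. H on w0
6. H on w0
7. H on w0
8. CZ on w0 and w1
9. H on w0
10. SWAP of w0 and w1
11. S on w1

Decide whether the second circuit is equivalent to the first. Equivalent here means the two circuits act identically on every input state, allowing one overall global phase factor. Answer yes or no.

No — the two circuits implement different unitaries, even allowing a global phase.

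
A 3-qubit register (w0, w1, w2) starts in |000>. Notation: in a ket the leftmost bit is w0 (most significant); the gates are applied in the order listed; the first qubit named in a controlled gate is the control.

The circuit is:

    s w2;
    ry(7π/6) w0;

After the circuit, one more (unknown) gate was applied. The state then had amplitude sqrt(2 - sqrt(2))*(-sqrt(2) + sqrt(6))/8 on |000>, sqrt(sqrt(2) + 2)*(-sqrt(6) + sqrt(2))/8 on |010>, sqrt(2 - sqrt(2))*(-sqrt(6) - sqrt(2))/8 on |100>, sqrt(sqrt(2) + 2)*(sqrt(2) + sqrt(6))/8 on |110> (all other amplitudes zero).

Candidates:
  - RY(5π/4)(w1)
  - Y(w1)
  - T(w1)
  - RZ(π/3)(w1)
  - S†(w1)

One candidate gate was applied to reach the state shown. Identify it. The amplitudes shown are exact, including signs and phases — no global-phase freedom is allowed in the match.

The unique candidate consistent with the amplitudes is RY(5π/4)(w1).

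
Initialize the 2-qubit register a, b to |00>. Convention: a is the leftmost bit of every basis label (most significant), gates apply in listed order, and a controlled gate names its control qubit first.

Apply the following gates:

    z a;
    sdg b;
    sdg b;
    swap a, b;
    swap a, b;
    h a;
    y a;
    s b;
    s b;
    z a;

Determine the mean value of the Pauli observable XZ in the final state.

In the final state, XZ has expectation 1.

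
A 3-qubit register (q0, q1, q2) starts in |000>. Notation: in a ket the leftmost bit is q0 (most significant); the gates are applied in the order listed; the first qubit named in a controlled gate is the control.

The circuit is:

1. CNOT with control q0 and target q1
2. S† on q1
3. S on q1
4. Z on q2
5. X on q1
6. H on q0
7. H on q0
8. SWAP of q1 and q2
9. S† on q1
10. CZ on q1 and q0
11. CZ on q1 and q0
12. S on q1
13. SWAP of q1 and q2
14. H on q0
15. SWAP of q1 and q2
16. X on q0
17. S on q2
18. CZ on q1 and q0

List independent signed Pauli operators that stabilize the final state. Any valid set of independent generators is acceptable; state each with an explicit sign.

One valid set of independent stabilizer generators is +XII, +IZI, -IIZ (any independent generating set of the same group is equally correct). Key observation: steps 7-14 multiply out to the identity, so the circuit reduces to the remaining gates.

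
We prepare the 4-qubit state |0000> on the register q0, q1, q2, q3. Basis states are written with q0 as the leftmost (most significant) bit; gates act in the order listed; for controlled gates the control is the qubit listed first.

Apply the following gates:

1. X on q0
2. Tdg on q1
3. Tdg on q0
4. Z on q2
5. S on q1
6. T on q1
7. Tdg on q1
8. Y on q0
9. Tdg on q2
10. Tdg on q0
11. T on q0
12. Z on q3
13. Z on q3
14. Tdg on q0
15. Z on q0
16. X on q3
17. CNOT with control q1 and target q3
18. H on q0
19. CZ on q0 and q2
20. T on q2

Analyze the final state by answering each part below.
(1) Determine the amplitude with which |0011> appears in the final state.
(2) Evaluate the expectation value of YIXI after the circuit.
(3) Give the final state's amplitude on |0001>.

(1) |0011> carries amplitude 0 in the final state. Key observation: gates 11-14 undo each other exactly, leaving only the rest of the circuit to track.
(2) In the final state, YIXI has expectation 0.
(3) |0001> carries amplitude -sqrt(2)*exp(I*pi/4)/2 in the final state.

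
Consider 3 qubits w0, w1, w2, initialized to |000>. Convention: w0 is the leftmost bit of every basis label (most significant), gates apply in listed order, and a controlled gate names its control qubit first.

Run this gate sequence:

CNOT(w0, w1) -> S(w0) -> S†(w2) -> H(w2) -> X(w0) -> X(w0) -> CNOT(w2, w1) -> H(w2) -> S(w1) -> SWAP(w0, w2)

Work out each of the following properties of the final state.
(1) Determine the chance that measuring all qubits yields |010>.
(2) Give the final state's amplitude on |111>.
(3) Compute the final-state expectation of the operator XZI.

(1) Outcome |010> occurs with probability 1/4.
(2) The amplitude on |111> is 0.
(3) The expectation value of XZI is 1.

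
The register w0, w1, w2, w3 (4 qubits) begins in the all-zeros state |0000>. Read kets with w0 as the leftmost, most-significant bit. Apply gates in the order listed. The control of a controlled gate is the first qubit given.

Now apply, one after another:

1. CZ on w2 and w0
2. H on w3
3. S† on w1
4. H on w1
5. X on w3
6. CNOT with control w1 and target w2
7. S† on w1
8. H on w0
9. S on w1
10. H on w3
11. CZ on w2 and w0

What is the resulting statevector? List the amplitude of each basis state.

After the circuit, the state carries amplitude 1/2 on |0000>, 1/2 on |0110>, 1/2 on |1000>, -1/2 on |1110>, and 0 on every other basis state.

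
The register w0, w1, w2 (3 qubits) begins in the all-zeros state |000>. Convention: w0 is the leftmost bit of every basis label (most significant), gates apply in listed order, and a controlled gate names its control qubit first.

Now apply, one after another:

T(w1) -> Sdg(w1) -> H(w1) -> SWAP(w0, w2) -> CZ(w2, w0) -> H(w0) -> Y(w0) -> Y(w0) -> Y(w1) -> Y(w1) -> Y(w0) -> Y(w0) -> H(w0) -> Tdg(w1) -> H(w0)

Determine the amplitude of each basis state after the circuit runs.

After the circuit, the state carries amplitude 1/2 on |000>, 0 on |001>, -exp(3*I*pi/4)/2 on |010>, 0 on |011>, 1/2 on |100>, 0 on |101>, -exp(3*I*pi/4)/2 on |110>, 0 on |111>. Key observation: steps 6-13 multiply out to the identity, so the circuit reduces to the remaining gates.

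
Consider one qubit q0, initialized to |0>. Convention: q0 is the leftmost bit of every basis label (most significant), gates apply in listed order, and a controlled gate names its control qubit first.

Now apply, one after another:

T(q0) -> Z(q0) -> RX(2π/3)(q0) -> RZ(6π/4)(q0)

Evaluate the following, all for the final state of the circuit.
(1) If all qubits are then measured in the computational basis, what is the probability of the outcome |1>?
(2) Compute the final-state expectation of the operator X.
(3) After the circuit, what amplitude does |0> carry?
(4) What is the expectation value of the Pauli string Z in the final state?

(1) A full measurement returns |1> with probability 3/4.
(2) The observable X averages to -sqrt(3)/2.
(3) The final state's coefficient on |0> equals -exp(I*pi/4)/2.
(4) In the final state, Z has expectation -1/2.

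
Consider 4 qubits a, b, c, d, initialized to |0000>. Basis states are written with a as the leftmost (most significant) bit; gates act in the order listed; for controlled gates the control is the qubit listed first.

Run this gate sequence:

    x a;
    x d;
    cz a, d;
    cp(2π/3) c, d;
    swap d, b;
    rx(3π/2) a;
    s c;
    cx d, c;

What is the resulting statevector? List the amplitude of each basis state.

The resulting statevector has amplitude sqrt(2)*I/2 on |0100>, sqrt(2)/2 on |1100>, and 0 on every other basis state.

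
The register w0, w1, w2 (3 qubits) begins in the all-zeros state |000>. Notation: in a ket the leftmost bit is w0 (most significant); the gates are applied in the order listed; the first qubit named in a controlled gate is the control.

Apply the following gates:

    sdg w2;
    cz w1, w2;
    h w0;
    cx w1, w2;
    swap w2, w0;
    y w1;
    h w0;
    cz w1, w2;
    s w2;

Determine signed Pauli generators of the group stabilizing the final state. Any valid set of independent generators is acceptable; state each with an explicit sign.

One valid set of independent stabilizer generators is +XII, -IIY, -IZI (any independent generating set of the same group is equally correct).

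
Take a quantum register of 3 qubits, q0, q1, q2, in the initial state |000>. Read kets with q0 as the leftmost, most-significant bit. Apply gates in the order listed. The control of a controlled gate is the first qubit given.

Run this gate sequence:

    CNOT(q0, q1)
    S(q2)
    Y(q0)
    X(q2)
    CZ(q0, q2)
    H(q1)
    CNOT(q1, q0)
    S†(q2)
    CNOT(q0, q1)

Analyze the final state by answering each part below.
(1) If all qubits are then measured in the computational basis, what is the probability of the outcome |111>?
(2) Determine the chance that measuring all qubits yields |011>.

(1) The probability of measuring |111> is 1/2.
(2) A full measurement returns |011> with probability 1/2.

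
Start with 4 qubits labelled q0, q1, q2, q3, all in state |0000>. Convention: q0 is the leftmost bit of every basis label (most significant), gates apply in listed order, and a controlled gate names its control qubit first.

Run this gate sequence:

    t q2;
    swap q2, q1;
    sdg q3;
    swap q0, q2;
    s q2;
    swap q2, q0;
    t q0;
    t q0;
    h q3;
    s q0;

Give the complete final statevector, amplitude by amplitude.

The resulting statevector has amplitude sqrt(2)/2 on |0000>, sqrt(2)/2 on |0001>, and 0 on every other basis state.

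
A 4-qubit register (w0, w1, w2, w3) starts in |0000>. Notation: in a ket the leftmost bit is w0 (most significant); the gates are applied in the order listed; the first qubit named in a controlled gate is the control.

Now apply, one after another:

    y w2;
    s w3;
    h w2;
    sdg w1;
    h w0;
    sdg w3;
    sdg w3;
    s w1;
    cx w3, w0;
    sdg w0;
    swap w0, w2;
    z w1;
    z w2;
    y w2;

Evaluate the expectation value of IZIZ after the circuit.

The observable IZIZ averages to 1.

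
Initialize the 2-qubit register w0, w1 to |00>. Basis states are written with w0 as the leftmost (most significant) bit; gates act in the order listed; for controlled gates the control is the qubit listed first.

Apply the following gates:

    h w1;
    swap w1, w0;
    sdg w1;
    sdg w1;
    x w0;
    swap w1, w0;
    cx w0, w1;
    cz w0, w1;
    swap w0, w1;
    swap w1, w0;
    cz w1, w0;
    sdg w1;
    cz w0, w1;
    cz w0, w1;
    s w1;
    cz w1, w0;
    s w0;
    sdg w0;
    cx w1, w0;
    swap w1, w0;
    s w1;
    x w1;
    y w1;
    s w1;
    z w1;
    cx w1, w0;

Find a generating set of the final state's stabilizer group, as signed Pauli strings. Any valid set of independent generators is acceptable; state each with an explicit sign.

The final state is stabilized by the group generated by -IX, +ZI; other independent generating sets are equally valid. Key observation: the block from step 11 through step 16 cancels to the identity and can be dropped.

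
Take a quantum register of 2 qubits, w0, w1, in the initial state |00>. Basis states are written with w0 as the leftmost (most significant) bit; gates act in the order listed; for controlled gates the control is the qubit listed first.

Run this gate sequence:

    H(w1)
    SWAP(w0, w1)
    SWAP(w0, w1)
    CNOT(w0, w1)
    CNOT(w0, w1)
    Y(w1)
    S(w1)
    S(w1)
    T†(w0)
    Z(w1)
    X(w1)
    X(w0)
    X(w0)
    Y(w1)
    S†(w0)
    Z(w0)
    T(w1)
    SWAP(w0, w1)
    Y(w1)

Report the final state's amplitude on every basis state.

The final amplitudes are 0 on |00>, -sqrt(2)*I/2 on |01>, 0 on |10>, -sqrt(2)*exp(3*I*pi/4)/2 on |11>. Key observation: the block from step 4 through step 5 cancels to the identity and can be dropped.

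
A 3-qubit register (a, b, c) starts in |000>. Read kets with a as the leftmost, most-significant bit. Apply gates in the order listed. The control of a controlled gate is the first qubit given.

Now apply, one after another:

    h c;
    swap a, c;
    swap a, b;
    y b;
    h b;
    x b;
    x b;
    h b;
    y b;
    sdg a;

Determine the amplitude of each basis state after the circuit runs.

After the circuit, the state carries amplitude sqrt(2)/2 on |000>, sqrt(2)/2 on |010>, and 0 on every other basis state. Key observation: gates 4-9 undo each other exactly, leaving only the rest of the circuit to track.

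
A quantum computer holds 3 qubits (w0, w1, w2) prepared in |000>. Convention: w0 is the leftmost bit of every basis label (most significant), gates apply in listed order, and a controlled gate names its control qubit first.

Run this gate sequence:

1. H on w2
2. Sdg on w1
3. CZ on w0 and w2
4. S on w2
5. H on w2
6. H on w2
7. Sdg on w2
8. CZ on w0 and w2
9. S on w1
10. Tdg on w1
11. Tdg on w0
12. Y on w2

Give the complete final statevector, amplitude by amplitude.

After the circuit, the state carries amplitude -sqrt(2)*I/2 on |000>, sqrt(2)*I/2 on |001>, and 0 on every other basis state.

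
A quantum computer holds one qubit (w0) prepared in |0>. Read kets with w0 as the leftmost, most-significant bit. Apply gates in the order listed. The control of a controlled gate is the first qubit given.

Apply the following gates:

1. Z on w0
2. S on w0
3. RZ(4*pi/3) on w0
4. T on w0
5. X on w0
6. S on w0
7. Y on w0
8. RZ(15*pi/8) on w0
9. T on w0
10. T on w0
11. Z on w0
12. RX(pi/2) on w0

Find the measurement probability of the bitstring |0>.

A full measurement returns |0> with probability 1/2.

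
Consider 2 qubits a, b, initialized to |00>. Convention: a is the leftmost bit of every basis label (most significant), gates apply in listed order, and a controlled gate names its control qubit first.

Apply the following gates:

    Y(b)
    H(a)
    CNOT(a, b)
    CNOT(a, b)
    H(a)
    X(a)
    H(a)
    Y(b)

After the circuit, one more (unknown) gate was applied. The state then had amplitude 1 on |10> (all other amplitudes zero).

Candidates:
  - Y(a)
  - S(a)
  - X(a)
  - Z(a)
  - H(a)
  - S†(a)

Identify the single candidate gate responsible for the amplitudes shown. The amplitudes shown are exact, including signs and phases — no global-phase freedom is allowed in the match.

It was H(a) that produced the state shown.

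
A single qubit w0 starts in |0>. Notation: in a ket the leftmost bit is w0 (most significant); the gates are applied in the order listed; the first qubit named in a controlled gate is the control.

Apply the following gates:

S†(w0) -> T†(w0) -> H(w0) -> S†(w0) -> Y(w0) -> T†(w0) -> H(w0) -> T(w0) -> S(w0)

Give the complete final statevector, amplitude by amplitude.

The final amplitudes are -1/2 + exp(I*pi/4)/2 on |0>, 1/2 - exp(3*I*pi/4)/2 on |1>.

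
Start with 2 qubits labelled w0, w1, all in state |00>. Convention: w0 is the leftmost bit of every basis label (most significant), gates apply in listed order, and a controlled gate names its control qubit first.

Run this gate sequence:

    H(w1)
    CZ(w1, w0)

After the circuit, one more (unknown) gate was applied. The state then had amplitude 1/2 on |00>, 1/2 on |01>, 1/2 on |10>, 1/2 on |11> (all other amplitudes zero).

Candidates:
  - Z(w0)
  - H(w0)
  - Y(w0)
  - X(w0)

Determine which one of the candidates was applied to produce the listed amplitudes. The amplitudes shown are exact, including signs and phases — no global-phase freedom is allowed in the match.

The applied gate was H(w0).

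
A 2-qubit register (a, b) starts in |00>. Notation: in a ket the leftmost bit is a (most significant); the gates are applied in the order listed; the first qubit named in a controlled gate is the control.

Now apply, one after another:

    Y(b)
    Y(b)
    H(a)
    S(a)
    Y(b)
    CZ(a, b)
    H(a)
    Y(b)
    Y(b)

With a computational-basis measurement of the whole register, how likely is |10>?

A full measurement returns |10> with probability 0.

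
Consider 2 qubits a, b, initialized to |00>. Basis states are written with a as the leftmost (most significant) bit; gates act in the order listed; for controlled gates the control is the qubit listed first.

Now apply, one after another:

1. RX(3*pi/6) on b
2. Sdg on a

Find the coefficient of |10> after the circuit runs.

The amplitude on |10> is 0.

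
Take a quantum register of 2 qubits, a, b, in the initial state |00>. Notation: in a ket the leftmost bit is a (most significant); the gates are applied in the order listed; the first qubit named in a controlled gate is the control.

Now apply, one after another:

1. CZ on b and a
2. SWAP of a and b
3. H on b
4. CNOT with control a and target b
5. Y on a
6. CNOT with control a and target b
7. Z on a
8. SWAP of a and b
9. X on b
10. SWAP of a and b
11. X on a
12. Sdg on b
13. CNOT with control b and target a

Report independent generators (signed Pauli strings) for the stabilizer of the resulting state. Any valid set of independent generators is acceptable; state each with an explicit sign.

The final state is stabilized by the group generated by -XY, -ZZ; other independent generating sets are equally valid.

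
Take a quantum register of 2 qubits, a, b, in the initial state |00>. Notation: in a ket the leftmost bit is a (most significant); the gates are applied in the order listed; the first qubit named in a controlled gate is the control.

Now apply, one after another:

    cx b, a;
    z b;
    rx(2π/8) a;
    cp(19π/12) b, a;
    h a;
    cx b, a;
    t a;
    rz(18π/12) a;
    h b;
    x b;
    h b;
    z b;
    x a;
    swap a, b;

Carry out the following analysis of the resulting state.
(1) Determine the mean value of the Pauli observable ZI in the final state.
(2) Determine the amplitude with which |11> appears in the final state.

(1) The expectation value of ZI is 1. Key observation: gates 9-12 undo each other exactly, leaving only the rest of the circuit to track.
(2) |11> carries amplitude 0 in the final state.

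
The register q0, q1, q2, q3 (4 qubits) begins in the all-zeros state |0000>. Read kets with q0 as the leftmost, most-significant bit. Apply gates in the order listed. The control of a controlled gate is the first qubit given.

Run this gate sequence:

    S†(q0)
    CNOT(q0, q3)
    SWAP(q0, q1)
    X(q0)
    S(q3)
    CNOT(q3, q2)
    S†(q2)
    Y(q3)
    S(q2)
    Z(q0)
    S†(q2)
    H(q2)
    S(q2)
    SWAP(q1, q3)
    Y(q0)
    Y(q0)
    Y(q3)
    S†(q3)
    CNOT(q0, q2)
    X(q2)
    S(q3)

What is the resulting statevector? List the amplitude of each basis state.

After the circuit, the state carries amplitude sqrt(2)/2 on |1101>, sqrt(2)*I/2 on |1111>, and 0 on every other basis state.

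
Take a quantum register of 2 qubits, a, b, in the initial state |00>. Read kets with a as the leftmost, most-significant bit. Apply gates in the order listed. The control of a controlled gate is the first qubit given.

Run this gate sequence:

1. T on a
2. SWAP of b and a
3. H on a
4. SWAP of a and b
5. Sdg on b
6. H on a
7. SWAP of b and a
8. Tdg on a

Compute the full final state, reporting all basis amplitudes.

The resulting statevector has amplitude 1/2 on |00>, 1/2 on |01>, -exp(I*pi/4)/2 on |10>, -exp(I*pi/4)/2 on |11>.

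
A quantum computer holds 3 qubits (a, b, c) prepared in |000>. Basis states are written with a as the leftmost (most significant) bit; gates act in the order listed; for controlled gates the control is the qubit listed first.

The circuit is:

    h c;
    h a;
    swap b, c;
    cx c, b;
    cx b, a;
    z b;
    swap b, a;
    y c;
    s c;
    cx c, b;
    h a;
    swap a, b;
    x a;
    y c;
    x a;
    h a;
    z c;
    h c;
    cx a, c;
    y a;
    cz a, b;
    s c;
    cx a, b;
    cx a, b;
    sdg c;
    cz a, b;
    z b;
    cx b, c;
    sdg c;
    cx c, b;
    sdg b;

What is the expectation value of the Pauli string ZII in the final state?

In the final state, ZII has expectation -1. Key observation: steps 21-26 multiply out to the identity, so the circuit reduces to the remaining gates.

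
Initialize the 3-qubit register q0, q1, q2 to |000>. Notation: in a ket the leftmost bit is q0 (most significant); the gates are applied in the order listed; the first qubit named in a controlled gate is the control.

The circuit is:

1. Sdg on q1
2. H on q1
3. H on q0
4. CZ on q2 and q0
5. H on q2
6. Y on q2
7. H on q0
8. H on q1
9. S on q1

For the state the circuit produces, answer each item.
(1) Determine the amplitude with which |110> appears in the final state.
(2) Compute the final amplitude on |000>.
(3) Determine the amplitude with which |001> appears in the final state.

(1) The final state's coefficient on |110> equals 0.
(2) The final state's coefficient on |000> equals -sqrt(2)*I/2.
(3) The final state's coefficient on |001> equals sqrt(2)*I/2.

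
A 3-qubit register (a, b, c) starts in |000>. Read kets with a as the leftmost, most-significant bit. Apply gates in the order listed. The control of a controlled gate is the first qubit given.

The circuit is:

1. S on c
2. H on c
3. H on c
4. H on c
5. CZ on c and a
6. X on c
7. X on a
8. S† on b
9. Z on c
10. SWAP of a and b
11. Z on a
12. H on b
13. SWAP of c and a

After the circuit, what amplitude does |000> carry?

The final state's coefficient on |000> equals 1/2. Key observation: gates 3-4 undo each other exactly, leaving only the rest of the circuit to track.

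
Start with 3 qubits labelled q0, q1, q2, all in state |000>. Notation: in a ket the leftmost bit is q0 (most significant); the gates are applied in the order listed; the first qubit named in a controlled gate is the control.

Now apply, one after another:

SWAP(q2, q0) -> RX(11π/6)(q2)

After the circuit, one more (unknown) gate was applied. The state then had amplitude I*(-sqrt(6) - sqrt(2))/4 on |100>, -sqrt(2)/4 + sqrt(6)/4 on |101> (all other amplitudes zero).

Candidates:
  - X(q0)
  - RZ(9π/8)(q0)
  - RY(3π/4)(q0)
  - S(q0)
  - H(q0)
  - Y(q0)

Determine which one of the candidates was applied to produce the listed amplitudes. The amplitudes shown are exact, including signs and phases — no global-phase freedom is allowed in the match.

The unique candidate consistent with the amplitudes is Y(q0).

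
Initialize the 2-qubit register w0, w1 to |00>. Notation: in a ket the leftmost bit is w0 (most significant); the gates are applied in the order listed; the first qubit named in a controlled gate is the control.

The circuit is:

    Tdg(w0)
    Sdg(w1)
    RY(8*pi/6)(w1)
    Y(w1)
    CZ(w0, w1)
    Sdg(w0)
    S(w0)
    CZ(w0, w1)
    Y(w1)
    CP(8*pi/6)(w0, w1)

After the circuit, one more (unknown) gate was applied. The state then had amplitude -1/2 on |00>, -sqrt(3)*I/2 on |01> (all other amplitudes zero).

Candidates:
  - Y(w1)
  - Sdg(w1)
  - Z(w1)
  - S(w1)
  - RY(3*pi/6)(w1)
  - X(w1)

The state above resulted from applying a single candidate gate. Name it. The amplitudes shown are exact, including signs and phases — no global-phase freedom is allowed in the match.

The unique candidate consistent with the amplitudes is Sdg(w1). Key observation: the block from step 4 through step 9 cancels to the identity and can be dropped.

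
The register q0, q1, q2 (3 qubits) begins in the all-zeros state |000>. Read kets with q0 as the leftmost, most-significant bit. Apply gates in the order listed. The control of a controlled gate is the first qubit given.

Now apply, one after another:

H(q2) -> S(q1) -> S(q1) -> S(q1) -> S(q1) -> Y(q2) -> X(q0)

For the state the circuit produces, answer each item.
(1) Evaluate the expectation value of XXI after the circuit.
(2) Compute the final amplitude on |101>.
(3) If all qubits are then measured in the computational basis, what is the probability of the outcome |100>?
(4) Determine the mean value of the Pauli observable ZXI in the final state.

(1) The expectation value of XXI is 0. Key observation: steps 2-5 multiply out to the identity, so the circuit reduces to the remaining gates.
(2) The final state's coefficient on |101> equals sqrt(2)*I/2.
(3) The probability of measuring |100> is 1/2.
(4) In the final state, ZXI has expectation 0.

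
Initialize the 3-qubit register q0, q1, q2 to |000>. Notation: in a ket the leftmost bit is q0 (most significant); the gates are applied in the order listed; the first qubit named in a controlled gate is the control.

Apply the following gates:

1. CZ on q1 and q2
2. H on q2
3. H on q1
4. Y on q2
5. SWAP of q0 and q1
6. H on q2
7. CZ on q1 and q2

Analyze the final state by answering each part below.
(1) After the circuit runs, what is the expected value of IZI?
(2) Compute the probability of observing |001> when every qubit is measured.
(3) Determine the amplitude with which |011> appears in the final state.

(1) The expectation value of IZI is 1.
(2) A full measurement returns |001> with probability 1/2.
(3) The final state's coefficient on |011> equals 0.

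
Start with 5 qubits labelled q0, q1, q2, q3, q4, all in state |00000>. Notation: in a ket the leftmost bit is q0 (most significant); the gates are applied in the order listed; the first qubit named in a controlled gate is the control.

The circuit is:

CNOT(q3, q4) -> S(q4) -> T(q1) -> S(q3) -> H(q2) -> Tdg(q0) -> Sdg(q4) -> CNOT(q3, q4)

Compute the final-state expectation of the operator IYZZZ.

In the final state, IYZZZ has expectation 0.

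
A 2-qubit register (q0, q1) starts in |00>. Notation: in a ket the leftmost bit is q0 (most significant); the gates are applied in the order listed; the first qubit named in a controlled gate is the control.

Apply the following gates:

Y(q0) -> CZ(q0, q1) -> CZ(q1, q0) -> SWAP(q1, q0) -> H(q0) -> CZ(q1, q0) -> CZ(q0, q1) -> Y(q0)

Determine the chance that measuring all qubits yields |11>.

A full measurement returns |11> with probability 1/2.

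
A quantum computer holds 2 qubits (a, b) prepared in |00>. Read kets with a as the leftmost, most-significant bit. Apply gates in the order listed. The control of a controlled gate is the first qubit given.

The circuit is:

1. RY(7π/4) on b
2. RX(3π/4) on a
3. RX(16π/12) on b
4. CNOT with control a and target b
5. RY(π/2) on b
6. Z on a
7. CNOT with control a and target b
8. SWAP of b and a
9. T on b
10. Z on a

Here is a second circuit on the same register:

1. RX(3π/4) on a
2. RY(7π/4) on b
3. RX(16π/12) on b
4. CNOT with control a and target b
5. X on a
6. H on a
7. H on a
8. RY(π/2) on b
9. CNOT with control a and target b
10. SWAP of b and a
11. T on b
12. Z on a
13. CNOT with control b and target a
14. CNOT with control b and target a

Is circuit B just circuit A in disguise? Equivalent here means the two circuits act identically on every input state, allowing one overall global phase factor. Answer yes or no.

No — the two circuits implement different unitaries, even allowing a global phase.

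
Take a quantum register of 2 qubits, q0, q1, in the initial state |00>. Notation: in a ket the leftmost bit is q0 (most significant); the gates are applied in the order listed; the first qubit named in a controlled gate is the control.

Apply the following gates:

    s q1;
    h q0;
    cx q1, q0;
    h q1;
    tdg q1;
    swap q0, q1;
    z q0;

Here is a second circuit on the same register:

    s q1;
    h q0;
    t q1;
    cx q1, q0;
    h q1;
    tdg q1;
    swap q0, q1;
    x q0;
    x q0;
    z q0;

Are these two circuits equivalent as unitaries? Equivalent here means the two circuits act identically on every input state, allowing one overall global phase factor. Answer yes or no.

No — the two circuits implement different unitaries, even allowing a global phase.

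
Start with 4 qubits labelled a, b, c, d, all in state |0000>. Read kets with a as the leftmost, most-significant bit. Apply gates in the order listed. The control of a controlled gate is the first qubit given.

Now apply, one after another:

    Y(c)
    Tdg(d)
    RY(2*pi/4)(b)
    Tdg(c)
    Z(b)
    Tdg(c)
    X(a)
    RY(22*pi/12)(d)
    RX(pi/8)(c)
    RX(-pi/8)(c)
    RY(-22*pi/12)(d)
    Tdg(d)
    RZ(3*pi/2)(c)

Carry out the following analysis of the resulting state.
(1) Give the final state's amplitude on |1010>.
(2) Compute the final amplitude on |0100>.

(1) The final state's coefficient on |1010> equals sqrt(2)*exp(3*I*pi/4)/2. Key observation: the block from step 8 through step 11 cancels to the identity and can be dropped.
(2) The final state's coefficient on |0100> equals 0.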